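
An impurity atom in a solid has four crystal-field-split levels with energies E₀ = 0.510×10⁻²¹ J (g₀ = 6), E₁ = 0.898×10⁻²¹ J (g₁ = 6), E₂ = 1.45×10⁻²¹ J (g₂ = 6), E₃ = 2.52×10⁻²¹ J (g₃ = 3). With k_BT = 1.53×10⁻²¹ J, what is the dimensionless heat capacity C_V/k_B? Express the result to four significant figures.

Eᵢ/kT = 0.333333, 0.586928, 0.947712, 1.64706.
Z = Σ gᵢe^(−Eᵢ/kT) = 6·e^(−0.333333) + 6·e^(−0.586928) + 6·e^(−0.947712) + 3·e^(−1.64706) = 4.29919 + 3.33620 + 2.32576 + 0.577846 = 10.5390.
⟨E⟩ = 0.950471, ⟨E²⟩ = 1.17355.
C_V/k_B = (⟨E²⟩ − ⟨E⟩²)/(kT)² = (1.17355 − 0.903395)/2.34090 = 0.1154.

0.1154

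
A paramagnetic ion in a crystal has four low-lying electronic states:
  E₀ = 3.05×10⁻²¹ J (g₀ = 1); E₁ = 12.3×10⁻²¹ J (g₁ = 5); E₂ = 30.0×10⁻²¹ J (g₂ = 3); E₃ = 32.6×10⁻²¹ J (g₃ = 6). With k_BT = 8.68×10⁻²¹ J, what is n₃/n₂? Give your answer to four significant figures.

1.482

n₃/n₂ = (g₃/g₂) exp[−(E₃−E₂)/kT] = (6/3) × exp(−(2.6 ×10⁻²¹ J)/(8.68 ×10⁻²¹ J)) = (6/3) × exp(-0.299539) = 1.482.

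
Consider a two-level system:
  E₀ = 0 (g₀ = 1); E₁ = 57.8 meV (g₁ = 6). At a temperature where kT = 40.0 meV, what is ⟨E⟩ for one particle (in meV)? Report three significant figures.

Eᵢ/kT = 0, 1.4450.
Z = Σ gᵢe^(−Eᵢ/kT) = 1·e^(−0) + 6·e^(−1.4450) = 1.0000 + 1.4145 = 2.4145.
⟨E⟩ = Σ Eᵢ gᵢe^(−Eᵢ/kT) / Z = (0·1.0000 + 57.8·1.4145) / 2.4145 = 33.9 meV.

33.9 meV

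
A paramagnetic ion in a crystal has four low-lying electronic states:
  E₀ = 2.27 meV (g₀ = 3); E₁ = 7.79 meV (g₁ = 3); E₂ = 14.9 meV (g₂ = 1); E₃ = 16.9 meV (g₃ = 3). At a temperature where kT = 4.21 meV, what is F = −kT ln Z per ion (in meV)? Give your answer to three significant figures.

Eᵢ/kT = 0.53919, 1.8504, 3.5392, 4.0143.
Z = Σ gᵢe^(−Eᵢ/kT) = 3·e^(−0.53919) + 3·e^(−1.8504) + 1·e^(−3.5392) + 3·e^(−4.0143) = 1.7497 + 0.47152 + 0.029037 + 0.054167 = 2.3044.
F = −kT ln Z = −4.21 × ln(2.3044) = −4.21 × 0.83482 = -3.51 meV.

-3.51 meV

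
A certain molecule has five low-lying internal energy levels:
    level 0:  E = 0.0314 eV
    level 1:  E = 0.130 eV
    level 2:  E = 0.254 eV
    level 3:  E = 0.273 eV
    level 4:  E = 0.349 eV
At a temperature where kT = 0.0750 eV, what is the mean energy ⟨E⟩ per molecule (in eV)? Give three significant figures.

0.0694 eV

Eᵢ/kT = 0.41867, 1.7333, 3.3867, 3.6400, 4.6533.
Z = Σ e^(−Eᵢ/kT) = e^(−0.41867) + e^(−1.7333) + e^(−3.3867) + e^(−3.6400) + e^(−4.6533) = 0.65792 + 0.17670 + 0.033820 + 0.026252 + 0.0095301 = 0.90422.
⟨E⟩ = Σ Eᵢ e^(−Eᵢ/kT) / Z = (0.0314·0.65792 + 0.130·0.17670 + 0.254·0.033820 + 0.273·0.026252 + 0.349·0.0095301) / 0.90422 = 0.0694 eV.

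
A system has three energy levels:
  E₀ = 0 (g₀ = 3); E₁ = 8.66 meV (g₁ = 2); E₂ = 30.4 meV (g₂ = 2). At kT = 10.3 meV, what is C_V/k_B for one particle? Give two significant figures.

0.32

Eᵢ/kT = 0, 0.8408, 2.951.
Z = Σ gᵢe^(−Eᵢ/kT) = 3·e^(−0) + 2·e^(−0.8408) + 2·e^(−2.951) = 3.000 + 0.8627 + 0.1046 = 3.967.
⟨E⟩ = 2.685 meV, ⟨E²⟩ = 40.68 meV².
C_V/k_B = (⟨E²⟩ − ⟨E⟩²)/(kT)² = (40.68 − 7.209)/106.1 = 0.32.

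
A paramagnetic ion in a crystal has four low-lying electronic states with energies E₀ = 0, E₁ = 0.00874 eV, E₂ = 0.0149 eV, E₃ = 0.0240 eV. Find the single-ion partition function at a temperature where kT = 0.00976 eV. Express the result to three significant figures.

Eᵢ/kT = 0, 0.89549, 1.5266, 2.4590.
Z = Σ e^(−Eᵢ/kT) = e^(−0) + e^(−0.89549) + e^(−1.5266) + e^(−2.4590) = 1.0000 + 0.40841 + 0.21727 + 0.085520 = 1.7112.

Z = 1.71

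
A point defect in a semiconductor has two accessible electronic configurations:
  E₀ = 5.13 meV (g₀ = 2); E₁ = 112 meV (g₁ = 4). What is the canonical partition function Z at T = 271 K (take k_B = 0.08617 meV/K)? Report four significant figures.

Z = 1.639

k_BT = 0.08617 × 271 K = 23.3521 meV.
Eᵢ/kT = 0.219680, 4.79614.
Z = Σ gᵢe^(−Eᵢ/kT) = 2·e^(−0.219680) + 4·e^(−4.79614) = 1.60555 + 0.0330463 = 1.63860.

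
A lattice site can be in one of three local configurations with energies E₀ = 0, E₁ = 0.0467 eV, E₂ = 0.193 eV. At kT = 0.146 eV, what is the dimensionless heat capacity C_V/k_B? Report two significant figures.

0.18

Eᵢ/kT = 0, 0.3199, 1.322.
Z = Σ e^(−Eᵢ/kT) = e^(−0) + e^(−0.3199) + e^(−1.322) = 1.000 + 0.7262 + 0.2666 = 1.993.
⟨E⟩ = 0.04283 eV, ⟨E²⟩ = 0.005777 eV².
C_V/k_B = (⟨E²⟩ − ⟨E⟩²)/(kT)² = (0.005777 − 0.001834)/0.02132 = 0.18.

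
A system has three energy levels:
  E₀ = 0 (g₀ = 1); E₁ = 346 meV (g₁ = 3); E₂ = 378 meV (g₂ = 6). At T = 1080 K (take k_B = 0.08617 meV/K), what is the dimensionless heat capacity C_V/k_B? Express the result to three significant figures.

1.96

k_BT = 0.08617 × 1080 K = 93.064 meV.
Eᵢ/kT = 0, 3.7179, 4.0617.
Z = Σ gᵢe^(−Eᵢ/kT) = 1·e^(−0) + 3·e^(−3.7179) + 6·e^(−4.0617) = 1.0000 + 0.072855 + 0.10332 = 1.1762.
⟨E⟩ = 54.636 meV, ⟨E²⟩ = 19967 meV².
C_V/k_B = (⟨E²⟩ − ⟨E⟩²)/(kT)² = (19967 − 2985.1)/8660.9 = 1.96.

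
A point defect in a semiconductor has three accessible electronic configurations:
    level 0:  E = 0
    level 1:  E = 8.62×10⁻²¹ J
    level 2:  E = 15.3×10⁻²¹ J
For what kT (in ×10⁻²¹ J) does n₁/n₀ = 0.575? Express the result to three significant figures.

n₁/n₀ = exp[−(E₁−E₀)/kT] = 0.575.
⇒ (E₁−E₀)/kT = ln(1/0.575) = ln(1.7391) = 0.55337.
kT = 8.62 ×10⁻²¹ J / 0.55337 = 15.6 ×10⁻²¹ J.

15.6 ×10⁻²¹ J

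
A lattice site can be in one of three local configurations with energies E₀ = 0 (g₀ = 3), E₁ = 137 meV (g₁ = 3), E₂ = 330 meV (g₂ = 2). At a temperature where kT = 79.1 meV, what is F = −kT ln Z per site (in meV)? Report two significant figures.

Eᵢ/kT = 0, 1.732, 4.172.
Z = Σ gᵢe^(−Eᵢ/kT) = 3·e^(−0) + 3·e^(−1.732) + 2·e^(−4.172) = 3.000 + 0.5308 + 0.03084 = 3.562.
F = −kT ln Z = −79.1 × ln(3.562) = −79.1 × 1.270 = -100 meV.

-100 meV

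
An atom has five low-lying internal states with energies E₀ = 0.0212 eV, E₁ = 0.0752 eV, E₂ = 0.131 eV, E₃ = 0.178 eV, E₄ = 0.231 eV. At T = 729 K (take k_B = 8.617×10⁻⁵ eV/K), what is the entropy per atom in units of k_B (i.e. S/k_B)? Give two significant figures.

k_BT = 8.617×10⁻⁵ × 729 K = 0.06282 eV.
Eᵢ/kT = 0.3375, 1.197, 2.085, 2.833, 3.677.
Z = Σ e^(−Eᵢ/kT) = e^(−0.3375) + e^(−1.197) + e^(−2.085) + e^(−2.833) + e^(−3.677) = 0.7136 + 0.3021 + 0.1243 + 0.05884 + 0.02530 = 1.224.
⟨E⟩ = Σ EᵢPᵢ = 0.05756 eV.
S/k_B = ln Z + ⟨E⟩/kT = ln(1.224) + 0.05756/0.06282 = 0.2021 + 0.9163 = 1.1.

1.1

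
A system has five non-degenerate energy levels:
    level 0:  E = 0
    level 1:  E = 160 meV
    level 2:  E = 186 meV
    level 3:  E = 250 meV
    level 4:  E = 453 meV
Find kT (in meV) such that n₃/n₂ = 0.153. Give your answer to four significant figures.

n₃/n₂ = exp[−(E₃−E₂)/kT] = 0.153.
⇒ (E₃−E₂)/kT = ln(1/0.153) = ln(6.53595) = 1.87732.
kT = 64 meV / 1.87732 = 34.09 meV.

34.09 meV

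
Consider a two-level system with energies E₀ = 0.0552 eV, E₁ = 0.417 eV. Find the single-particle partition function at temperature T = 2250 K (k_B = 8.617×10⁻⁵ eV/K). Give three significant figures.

Z = 0.869

k_BT = 8.617×10⁻⁵ × 2250 K = 0.19388 eV.
Eᵢ/kT = 0.28471, 2.1508.
Z = Σ e^(−Eᵢ/kT) = e^(−0.28471) + e^(−2.1508) = 0.75223 + 0.11639 = 0.86862.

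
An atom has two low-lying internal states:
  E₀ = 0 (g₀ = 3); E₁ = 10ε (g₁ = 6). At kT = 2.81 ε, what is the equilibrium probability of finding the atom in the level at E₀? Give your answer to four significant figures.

0.9461

Eᵢ/kT = 0, 3.55872.
Z = Σ gᵢe^(−Eᵢ/kT) = 3·e^(−0) + 6·e^(−3.55872) = 3.00000 + 0.170851 = 3.17085.
P₀ = g₀ e^(−E₀/kT) / Z = 3.00000/3.17085 = 0.9461.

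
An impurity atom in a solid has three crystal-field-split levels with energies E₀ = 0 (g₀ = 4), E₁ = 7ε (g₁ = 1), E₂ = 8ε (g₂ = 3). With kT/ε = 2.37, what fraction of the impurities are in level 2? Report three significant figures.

Eᵢ/kT = 0, 2.9536, 3.3755.
Z = Σ gᵢe^(−Eᵢ/kT) = 4·e^(−0) + 1·e^(−2.9536) + 3·e^(−3.3755) = 4.0000 + 0.052152 + 0.10260 = 4.1548.
P₂ = g₂ e^(−E₂/kT) / Z = 0.10260/4.1548 = 0.0247.

0.0247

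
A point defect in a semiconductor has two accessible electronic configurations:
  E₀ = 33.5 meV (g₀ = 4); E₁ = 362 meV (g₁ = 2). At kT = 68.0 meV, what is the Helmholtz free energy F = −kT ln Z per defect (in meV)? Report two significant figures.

Eᵢ/kT = 0.4926, 5.324.
Z = Σ gᵢe^(−Eᵢ/kT) = 4·e^(−0.4926) + 2·e^(−5.324) = 2.444 + 0.009746 = 2.454.
F = −kT ln Z = −68.0 × ln(2.454) = −68.0 × 0.8977 = -61 meV.

-61 meV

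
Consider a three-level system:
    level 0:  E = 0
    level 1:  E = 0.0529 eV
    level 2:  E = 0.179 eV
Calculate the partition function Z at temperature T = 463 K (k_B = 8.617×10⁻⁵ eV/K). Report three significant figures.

k_BT = 8.617×10⁻⁵ × 463 K = 0.039897 eV.
Eᵢ/kT = 0, 1.3259, 4.4866.
Z = Σ e^(−Eᵢ/kT) = e^(−0) + e^(−1.3259) + e^(−4.4866) = 1.0000 + 0.26556 + 0.011259 = 1.2768.

Z = 1.28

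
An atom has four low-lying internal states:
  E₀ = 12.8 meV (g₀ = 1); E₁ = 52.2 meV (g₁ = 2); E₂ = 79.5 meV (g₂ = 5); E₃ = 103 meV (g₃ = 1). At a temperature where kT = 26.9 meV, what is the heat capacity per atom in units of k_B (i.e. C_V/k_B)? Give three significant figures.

1.15

Eᵢ/kT = 0.47584, 1.9405, 2.9554, 3.8290.
Z = Σ gᵢe^(−Eᵢ/kT) = 1·e^(−0.47584) + 2·e^(−1.9405) + 5·e^(−2.9554) + 1·e^(−3.8290) = 0.62136 + 0.28726 + 0.26029 + 0.021731 = 1.1906.
⟨E⟩ = 38.535 meV, ⟨E²⟩ = 2318.3 meV².
C_V/k_B = (⟨E²⟩ − ⟨E⟩²)/(kT)² = (2318.3 − 1484.9)/723.61 = 1.15.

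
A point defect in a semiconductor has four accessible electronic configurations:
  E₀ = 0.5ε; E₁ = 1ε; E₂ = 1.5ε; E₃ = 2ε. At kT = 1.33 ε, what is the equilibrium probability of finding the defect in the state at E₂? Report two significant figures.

0.19

Eᵢ/kT = 0.3759, 0.7519, 1.128, 1.504.
Z = Σ e^(−Eᵢ/kT) = e^(−0.3759) + e^(−0.7519) + e^(−1.128) + e^(−1.504) = 0.6867 + 0.4715 + 0.3237 + 0.2222 = 1.704.
P₂ = e^(−E₂/kT) / Z = 0.3237/1.704 = 0.19.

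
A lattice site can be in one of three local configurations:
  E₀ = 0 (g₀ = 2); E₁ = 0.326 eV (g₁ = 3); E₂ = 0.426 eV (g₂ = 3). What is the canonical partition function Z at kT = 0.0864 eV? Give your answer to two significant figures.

Eᵢ/kT = 0, 3.773, 4.931.
Z = Σ gᵢe^(−Eᵢ/kT) = 2·e^(−0) + 3·e^(−3.773) + 3·e^(−4.931) = 2.000 + 0.06895 + 0.02166 = 2.091.

Z = 2.1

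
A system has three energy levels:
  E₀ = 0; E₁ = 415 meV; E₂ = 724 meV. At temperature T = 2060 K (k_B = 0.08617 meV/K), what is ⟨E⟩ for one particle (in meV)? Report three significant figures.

47.0 meV

k_BT = 0.08617 × 2060 K = 177.51 meV.
Eᵢ/kT = 0, 2.3379, 4.0786.
Z = Σ e^(−Eᵢ/kT) = e^(−0) + e^(−2.3379) + e^(−4.0786) = 1.0000 + 0.096530 + 0.016931 = 1.1135.
⟨E⟩ = Σ Eᵢ e^(−Eᵢ/kT) / Z = (0·1.0000 + 415·0.096530 + 724·0.016931) / 1.1135 = 47.0 meV.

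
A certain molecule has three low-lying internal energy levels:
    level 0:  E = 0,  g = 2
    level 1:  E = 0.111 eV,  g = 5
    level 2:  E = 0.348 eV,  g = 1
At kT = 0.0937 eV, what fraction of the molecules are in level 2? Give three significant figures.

Eᵢ/kT = 0, 1.1846, 3.7140.
Z = Σ gᵢe^(−Eᵢ/kT) = 2·e^(−0) + 5·e^(−1.1846) + 1·e^(−3.7140) = 2.0000 + 1.5293 + 0.024380 = 3.5537.
P₂ = g₂ e^(−E₂/kT) / Z = 0.024380/3.5537 = 0.00686.

0.00686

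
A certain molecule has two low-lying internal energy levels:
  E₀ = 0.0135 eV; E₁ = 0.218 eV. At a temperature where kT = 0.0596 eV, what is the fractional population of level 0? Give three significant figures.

Eᵢ/kT = 0.22651, 3.6577.
Z = Σ e^(−Eᵢ/kT) = e^(−0.22651) + e^(−3.6577) = 0.79731 + 0.025792 = 0.82310.
P₀ = e^(−E₀/kT) / Z = 0.79731/0.82310 = 0.969.

0.969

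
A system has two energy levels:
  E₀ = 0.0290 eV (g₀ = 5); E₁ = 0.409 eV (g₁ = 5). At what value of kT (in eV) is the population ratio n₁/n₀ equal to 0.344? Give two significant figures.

n₁/n₀ = (g₁/g₀) exp[−(E₁−E₀)/kT] = 0.344.
⇒ (E₁−E₀)/kT = ln((5/5)/0.344) = ln(2.907) = 1.067.
kT = 0.3800 eV / 1.067 = 0.36 eV.

0.36 eV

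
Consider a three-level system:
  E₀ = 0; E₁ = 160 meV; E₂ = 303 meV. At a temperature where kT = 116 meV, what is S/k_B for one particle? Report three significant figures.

0.688

Eᵢ/kT = 0, 1.3793, 2.6121.
Z = Σ e^(−Eᵢ/kT) = e^(−0) + e^(−1.3793) + e^(−2.6121) = 1.0000 + 0.25175 + 0.073380 = 1.3251.
⟨E⟩ = Σ EᵢPᵢ = 47.177 meV.
S/k_B = ln Z + ⟨E⟩/kT = ln(1.3251) + 47.177/116 = 0.28149 + 0.40670 = 0.688.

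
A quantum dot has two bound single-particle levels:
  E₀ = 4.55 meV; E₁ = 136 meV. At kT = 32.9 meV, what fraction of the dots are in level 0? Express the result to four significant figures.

0.9819

Eᵢ/kT = 0.138298, 4.13374.
Z = Σ e^(−Eᵢ/kT) = e^(−0.138298) + e^(−4.13374) = 0.870839 + 0.0160228 = 0.886862.
P₀ = e^(−E₀/kT) / Z = 0.870839/0.886862 = 0.9819.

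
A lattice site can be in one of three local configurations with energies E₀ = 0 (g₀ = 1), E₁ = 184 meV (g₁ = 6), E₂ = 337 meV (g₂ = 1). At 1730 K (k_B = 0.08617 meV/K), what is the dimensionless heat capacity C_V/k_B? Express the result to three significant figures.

0.417

k_BT = 0.08617 × 1730 K = 149.07 meV.
Eᵢ/kT = 0, 1.2343, 2.2607.
Z = Σ gᵢe^(−Eᵢ/kT) = 1·e^(−0) + 6·e^(−1.2343) + 1·e^(−2.2607) = 1.0000 + 1.7462 + 0.10428 = 2.8505.
⟨E⟩ = 125.05 meV, ⟨E²⟩ = 24895 meV².
C_V/k_B = (⟨E²⟩ − ⟨E⟩²)/(kT)² = (24895 − 15638)/22222 = 0.417.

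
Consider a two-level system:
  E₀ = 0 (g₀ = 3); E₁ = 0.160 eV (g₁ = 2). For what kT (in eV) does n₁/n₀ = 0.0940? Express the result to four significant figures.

0.08167 eV

n₁/n₀ = (g₁/g₀) exp[−(E₁−E₀)/kT] = 0.0940.
⇒ (E₁−E₀)/kT = ln((2/3)/0.0940) = ln(7.09220) = 1.95900.
kT = 0.160 eV / 1.95900 = 0.08167 eV.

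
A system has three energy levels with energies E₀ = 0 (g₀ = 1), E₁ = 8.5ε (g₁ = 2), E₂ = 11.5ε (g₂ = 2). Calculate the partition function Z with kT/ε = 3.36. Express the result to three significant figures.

Z = 1.22

Eᵢ/kT = 0, 2.5298, 3.4226.
Z = Σ gᵢe^(−Eᵢ/kT) = 1·e^(−0) + 2·e^(−2.5298) + 2·e^(−3.4226) = 1.0000 + 0.15935 + 0.065255 = 1.2246.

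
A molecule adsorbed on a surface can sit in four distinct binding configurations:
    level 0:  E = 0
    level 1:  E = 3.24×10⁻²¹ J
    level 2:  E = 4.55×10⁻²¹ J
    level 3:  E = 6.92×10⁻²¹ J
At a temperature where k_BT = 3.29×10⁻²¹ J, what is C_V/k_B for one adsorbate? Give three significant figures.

Eᵢ/kT = 0, 0.98480, 1.3830, 2.1033.
Z = Σ e^(−Eᵢ/kT) = e^(−0) + e^(−0.98480) + e^(−1.3830) + e^(−2.1033) = 1.0000 + 0.37351 + 0.25082 + 0.12205 = 1.7464.
⟨E⟩ = 1.8300, ⟨E²⟩ = 8.5651.
C_V/k_B = (⟨E²⟩ − ⟨E⟩²)/(kT)² = (8.5651 − 3.3489)/10.824 = 0.482.

0.482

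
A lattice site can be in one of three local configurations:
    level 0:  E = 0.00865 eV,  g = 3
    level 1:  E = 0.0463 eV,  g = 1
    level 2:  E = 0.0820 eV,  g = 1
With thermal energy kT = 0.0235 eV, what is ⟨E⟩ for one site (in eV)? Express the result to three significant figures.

0.0120 eV

Eᵢ/kT = 0.36809, 1.9702, 3.4894.
Z = Σ gᵢe^(−Eᵢ/kT) = 3·e^(−0.36809) + 1·e^(−1.9702) + 1·e^(−3.4894) = 2.0762 + 0.13943 + 0.030519 = 2.2461.
⟨E⟩ = Σ Eᵢ gᵢe^(−Eᵢ/kT) / Z = (0.00865·2.0762 + 0.0463·0.13943 + 0.0820·0.030519) / 2.2461 = 0.0120 eV.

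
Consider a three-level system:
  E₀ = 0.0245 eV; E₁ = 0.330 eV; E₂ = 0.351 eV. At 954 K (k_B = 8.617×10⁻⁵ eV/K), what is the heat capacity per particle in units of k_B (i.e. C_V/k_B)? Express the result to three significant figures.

0.582

k_BT = 8.617×10⁻⁵ × 954 K = 0.082206 eV.
Eᵢ/kT = 0.29803, 4.0143, 4.2698.
Z = Σ e^(−Eᵢ/kT) = e^(−0.29803) + e^(−4.0143) + e^(−4.2698) = 0.74228 + 0.018056 + 0.013985 = 0.77432.
⟨E⟩ = 0.037521 eV, ⟨E²⟩ = 0.0053399 eV².
C_V/k_B = (⟨E²⟩ − ⟨E⟩²)/(kT)² = (0.0053399 − 0.0014078)/0.0067578 = 0.582.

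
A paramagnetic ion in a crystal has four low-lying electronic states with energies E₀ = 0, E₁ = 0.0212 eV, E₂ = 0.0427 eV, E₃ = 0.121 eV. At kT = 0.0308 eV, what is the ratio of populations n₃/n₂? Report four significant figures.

n₃/n₂ = exp[−(E₃−E₂)/kT] = exp(−(0.0783 eV)/(0.0308 eV)) = exp(-2.54221) = 0.07869.

0.07869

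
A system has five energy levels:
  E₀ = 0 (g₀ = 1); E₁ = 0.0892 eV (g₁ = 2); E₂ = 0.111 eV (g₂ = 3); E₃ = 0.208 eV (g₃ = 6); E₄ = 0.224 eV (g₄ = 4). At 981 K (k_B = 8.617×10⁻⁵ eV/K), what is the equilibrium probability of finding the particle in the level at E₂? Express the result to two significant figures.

k_BT = 8.617×10⁻⁵ × 981 K = 0.08453 eV.
Eᵢ/kT = 0, 1.055, 1.313, 2.461, 2.650.
Z = Σ gᵢe^(−Eᵢ/kT) = 1·e^(−0) + 2·e^(−1.055) + 3·e^(−1.313) + 6·e^(−2.461) + 4·e^(−2.650) = 1.000 + 0.6964 + 0.8070 + 0.5121 + 0.2826 = 3.298.
P₂ = g₂ e^(−E₂/kT) / Z = 0.8070/3.298 = 0.24.

0.24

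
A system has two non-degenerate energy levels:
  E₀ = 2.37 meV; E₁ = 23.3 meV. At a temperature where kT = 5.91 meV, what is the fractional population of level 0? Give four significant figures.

0.9718

Eᵢ/kT = 0.401015, 3.94247.
Z = Σ e^(−Eᵢ/kT) = e^(−0.401015) + e^(−3.94247) = 0.669640 + 0.0194002 = 0.689040.
P₀ = e^(−E₀/kT) / Z = 0.669640/0.689040 = 0.9718.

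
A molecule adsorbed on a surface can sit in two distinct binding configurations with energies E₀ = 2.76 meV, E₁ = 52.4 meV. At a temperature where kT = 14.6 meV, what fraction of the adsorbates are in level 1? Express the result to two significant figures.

Eᵢ/kT = 0.1890, 3.589.
Z = Σ e^(−Eᵢ/kT) = e^(−0.1890) + e^(−3.589) = 0.8278 + 0.02763 = 0.8554.
P₁ = e^(−E₁/kT) / Z = 0.02763/0.8554 = 0.032.

0.032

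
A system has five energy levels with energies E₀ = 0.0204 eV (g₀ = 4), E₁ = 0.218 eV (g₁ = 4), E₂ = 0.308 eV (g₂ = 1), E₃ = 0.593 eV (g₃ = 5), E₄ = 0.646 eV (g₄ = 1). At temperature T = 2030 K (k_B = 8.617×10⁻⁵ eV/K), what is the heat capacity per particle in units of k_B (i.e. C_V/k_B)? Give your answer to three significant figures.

k_BT = 8.617×10⁻⁵ × 2030 K = 0.17493 eV.
Eᵢ/kT = 0.11662, 1.2462, 1.7607, 3.3899, 3.6929.
Z = Σ gᵢe^(−Eᵢ/kT) = 4·e^(−0.11662) + 4·e^(−1.2462) + 1·e^(−1.7607) + 5·e^(−3.3899) + 1·e^(−3.6929) = 3.5597 + 1.1504 + 0.17192 + 0.16856 + 0.024900 = 5.0755.
⟨E⟩ = 0.097015 eV, ⟨E²⟩ = 0.028003 eV².
C_V/k_B = (⟨E²⟩ − ⟨E⟩²)/(kT)² = (0.028003 − 0.0094119)/0.030601 = 0.608.

0.608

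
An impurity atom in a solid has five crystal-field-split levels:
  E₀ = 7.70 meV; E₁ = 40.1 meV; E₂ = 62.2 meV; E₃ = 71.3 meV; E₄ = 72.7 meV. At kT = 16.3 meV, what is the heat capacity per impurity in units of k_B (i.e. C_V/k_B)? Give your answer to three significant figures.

Eᵢ/kT = 0.47239, 2.4601, 3.8160, 4.3742, 4.4601.
Z = Σ e^(−Eᵢ/kT) = e^(−0.47239) + e^(−2.4601) + e^(−3.8160) + e^(−4.3742) + e^(−4.4601) = 0.62351 + 0.085426 + 0.022016 + 0.012598 + 0.011561 = 0.75511.
⟨E⟩ = 15.011 meV, ⟨E²⟩ = 509.41 meV².
C_V/k_B = (⟨E²⟩ − ⟨E⟩²)/(kT)² = (509.41 − 225.33)/265.69 = 1.07.

1.07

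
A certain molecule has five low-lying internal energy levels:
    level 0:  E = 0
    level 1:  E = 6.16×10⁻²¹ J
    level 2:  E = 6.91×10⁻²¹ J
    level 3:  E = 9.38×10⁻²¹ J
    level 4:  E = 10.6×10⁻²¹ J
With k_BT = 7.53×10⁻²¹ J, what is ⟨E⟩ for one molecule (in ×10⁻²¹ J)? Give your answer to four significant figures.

4.539 ×10⁻²¹ J

Eᵢ/kT = 0, 0.818061, 0.917663, 1.24568, 1.40770.
Z = Σ e^(−Eᵢ/kT) = e^(−0) + e^(−0.818061) + e^(−0.917663) + e^(−1.24568) + e^(−1.40770) = 1.00000 + 0.441286 + 0.399451 + 0.287745 + 0.244705 = 2.37319.
⟨E⟩ = Σ Eᵢ e^(−Eᵢ/kT) / Z = (0·1.00000 + 6.16·0.441286 + 6.91·0.399451 + 9.38·0.287745 + 10.6·0.244705) / 2.37319 = 4.539 ×10⁻²¹ J.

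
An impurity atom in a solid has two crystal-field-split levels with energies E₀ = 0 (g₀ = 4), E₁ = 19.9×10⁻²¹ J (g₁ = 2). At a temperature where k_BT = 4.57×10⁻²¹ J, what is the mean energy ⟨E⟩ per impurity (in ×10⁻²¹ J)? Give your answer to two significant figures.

0.13 ×10⁻²¹ J

Eᵢ/kT = 0, 4.354.
Z = Σ gᵢe^(−Eᵢ/kT) = 4·e^(−0) + 2·e^(−4.354) = 4.000 + 0.02571 = 4.026.
⟨E⟩ = Σ Eᵢ gᵢe^(−Eᵢ/kT) / Z = (0·4.000 + 19.9·0.02571) / 4.026 = 0.13 ×10⁻²¹ J.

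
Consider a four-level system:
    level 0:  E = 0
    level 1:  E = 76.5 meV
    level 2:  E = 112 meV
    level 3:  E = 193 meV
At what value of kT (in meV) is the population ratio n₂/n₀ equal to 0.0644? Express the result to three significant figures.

40.8 meV

n₂/n₀ = exp[−(E₂−E₀)/kT] = 0.0644.
⇒ (E₂−E₀)/kT = ln(1/0.0644) = ln(15.528) = 2.7426.
kT = 112 meV / 2.7426 = 40.8 meV.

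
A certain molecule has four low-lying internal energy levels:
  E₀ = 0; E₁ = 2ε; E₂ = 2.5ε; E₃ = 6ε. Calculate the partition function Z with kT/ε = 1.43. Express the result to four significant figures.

Z = 1.436

Eᵢ/kT = 0, 1.39860, 1.74825, 4.19580.
Z = Σ e^(−Eᵢ/kT) = e^(−0) + e^(−1.39860) + e^(−1.74825) + e^(−4.19580) = 1.00000 + 0.246942 + 0.174078 + 0.0150587 = 1.43608.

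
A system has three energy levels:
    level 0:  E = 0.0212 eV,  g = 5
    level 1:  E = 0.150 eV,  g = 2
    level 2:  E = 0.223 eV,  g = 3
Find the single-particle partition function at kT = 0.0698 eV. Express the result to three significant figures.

Eᵢ/kT = 0.30372, 2.1490, 3.1948.
Z = Σ gᵢe^(−Eᵢ/kT) = 5·e^(−0.30372) + 2·e^(−2.1490) + 3·e^(−3.1948) = 3.6903 + 0.23320 + 0.12292 = 4.0464.

Z = 4.05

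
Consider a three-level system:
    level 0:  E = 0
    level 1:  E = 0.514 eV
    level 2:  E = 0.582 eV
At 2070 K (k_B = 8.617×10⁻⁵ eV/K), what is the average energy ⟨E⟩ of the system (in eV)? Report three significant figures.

0.0467 eV

k_BT = 8.617×10⁻⁵ × 2070 K = 0.17837 eV.
Eᵢ/kT = 0, 2.8817, 3.2629.
Z = Σ e^(−Eᵢ/kT) = e^(−0) + e^(−2.8817) + e^(−3.2629) = 1.0000 + 0.056039 + 0.038277 = 1.0943.
⟨E⟩ = Σ Eᵢ e^(−Eᵢ/kT) / Z = (0·1.0000 + 0.514·0.056039 + 0.582·0.038277) / 1.0943 = 0.0467 eV.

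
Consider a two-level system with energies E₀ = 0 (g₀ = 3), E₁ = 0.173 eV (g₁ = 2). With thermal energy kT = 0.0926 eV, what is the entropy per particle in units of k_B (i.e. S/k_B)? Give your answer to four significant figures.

Eᵢ/kT = 0, 1.86825.
Z = Σ gᵢe^(−Eᵢ/kT) = 3·e^(−0) + 2·e^(−1.86825) = 3.00000 + 0.308787 = 3.30879.
⟨E⟩ = Σ EᵢPᵢ = 0.0161449 eV.
S/k_B = ln Z + ⟨E⟩/kT = ln(3.30879) + 0.0161449/0.0926 = 1.19658 + 0.174351 = 1.371.

1.371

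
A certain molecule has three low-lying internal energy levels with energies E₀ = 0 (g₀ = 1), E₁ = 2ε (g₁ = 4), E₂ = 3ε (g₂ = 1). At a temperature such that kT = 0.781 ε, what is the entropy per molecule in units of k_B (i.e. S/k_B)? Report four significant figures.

0.9422

Eᵢ/kT = 0, 2.56082, 3.84123.
Z = Σ gᵢe^(−Eᵢ/kT) = 1·e^(−0) + 4·e^(−2.56082) + 1·e^(−3.84123) = 1.00000 + 0.308966 + 0.0214672 = 1.33043.
⟨E⟩ = Σ EᵢPᵢ = 0.512867 ε.
S/k_B = ln Z + ⟨E⟩/kT = ln(1.33043) + 0.512867/0.781 = 0.285502 + 0.656680 = 0.9422.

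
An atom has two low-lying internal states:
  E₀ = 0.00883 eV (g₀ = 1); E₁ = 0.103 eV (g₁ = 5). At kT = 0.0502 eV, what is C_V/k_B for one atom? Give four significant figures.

Eᵢ/kT = 0.175896, 2.05179.
Z = Σ gᵢe^(−Eᵢ/kT) = 1·e^(−0.175896) + 5·e^(−2.05179) = 0.838705 + 0.642523 = 1.48123.
⟨E⟩ = 0.0496787 eV, ⟨E²⟩ = 0.00464608 eV².
C_V/k_B = (⟨E²⟩ − ⟨E⟩²)/(kT)² = (0.00464608 − 0.00246797)/0.00252004 = 0.8643.

0.8643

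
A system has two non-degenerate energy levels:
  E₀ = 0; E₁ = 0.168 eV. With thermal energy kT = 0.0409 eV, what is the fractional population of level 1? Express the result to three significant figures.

0.0162

Eᵢ/kT = 0, 4.1076.
Z = Σ e^(−Eᵢ/kT) = e^(−0) + e^(−4.1076) = 1.0000 + 0.016447 = 1.0164.
P₁ = e^(−E₁/kT) / Z = 0.016447/1.0164 = 0.0162.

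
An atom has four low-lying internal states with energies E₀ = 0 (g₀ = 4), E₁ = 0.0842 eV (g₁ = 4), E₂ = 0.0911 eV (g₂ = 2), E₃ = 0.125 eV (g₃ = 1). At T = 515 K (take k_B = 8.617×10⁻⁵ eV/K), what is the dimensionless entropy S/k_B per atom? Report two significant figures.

2.0

k_BT = 8.617×10⁻⁵ × 515 K = 0.04438 eV.
Eᵢ/kT = 0, 1.897, 2.053, 2.817.
Z = Σ gᵢe^(−Eᵢ/kT) = 4·e^(−0) + 4·e^(−1.897) + 2·e^(−2.053) + 1·e^(−2.817) = 4.000 + 0.6001 + 0.2567 + 0.05979 = 4.917.
⟨E⟩ = Σ EᵢPᵢ = 0.01655 eV.
S/k_B = ln Z + ⟨E⟩/kT = ln(4.917) + 0.01655/0.04438 = 1.593 + 0.3729 = 2.0.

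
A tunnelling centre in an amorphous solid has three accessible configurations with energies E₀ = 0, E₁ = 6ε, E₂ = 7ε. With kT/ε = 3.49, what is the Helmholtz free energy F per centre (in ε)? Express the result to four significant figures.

Eᵢ/kT = 0, 1.71920, 2.00573.
Z = Σ e^(−Eᵢ/kT) = e^(−0) + e^(−1.71920) + e^(−2.00573) = 1.00000 + 0.179209 + 0.134562 = 1.31377.
F = −kT ln Z = −3.49 × ln(1.31377) = −3.49 × 0.272901 = -0.9524 ε.

-0.9524 ε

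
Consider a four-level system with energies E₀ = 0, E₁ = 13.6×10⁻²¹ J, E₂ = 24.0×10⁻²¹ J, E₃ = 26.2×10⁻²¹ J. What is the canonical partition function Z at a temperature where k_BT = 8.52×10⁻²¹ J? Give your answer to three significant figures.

Eᵢ/kT = 0, 1.5962, 2.8169, 3.0751.
Z = Σ e^(−Eᵢ/kT) = e^(−0) + e^(−1.5962) + e^(−2.8169) + e^(−3.0751) = 1.0000 + 0.20267 + 0.059791 + 0.046185 = 1.3086.

Z = 1.31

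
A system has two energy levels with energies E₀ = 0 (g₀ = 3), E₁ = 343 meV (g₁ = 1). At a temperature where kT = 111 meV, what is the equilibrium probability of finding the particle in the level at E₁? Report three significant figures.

0.0149

Eᵢ/kT = 0, 3.0901.
Z = Σ gᵢe^(−Eᵢ/kT) = 3·e^(−0) + 1·e^(−3.0901) = 3.0000 + 0.045497 = 3.0455.
P₁ = g₁ e^(−E₁/kT) / Z = 0.045497/3.0455 = 0.0149.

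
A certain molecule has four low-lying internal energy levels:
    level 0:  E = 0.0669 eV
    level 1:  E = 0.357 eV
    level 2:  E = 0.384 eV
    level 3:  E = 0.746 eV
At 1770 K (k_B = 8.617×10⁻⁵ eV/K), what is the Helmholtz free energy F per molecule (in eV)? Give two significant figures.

0.029 eV

k_BT = 8.617×10⁻⁵ × 1770 K = 0.1525 eV.
Eᵢ/kT = 0.4387, 2.341, 2.518, 4.892.
Z = Σ e^(−Eᵢ/kT) = e^(−0.4387) + e^(−2.341) + e^(−2.518) + e^(−4.892) = 0.6449 + 0.09623 + 0.08062 + 0.007506 = 0.8293.
F = −kT ln Z = −0.1525 × ln(0.8293) = −0.1525 × -0.1872 = 0.029 eV.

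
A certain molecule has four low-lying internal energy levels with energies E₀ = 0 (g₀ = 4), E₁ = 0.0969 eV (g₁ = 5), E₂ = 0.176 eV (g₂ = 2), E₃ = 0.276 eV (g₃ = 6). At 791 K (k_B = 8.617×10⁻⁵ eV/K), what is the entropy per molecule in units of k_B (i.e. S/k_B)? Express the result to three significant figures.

2.16

k_BT = 8.617×10⁻⁵ × 791 K = 0.068160 eV.
Eᵢ/kT = 0, 1.4217, 2.5822, 4.0493.
Z = Σ gᵢe^(−Eᵢ/kT) = 4·e^(−0) + 5·e^(−1.4217) + 2·e^(−2.5822) + 6·e^(−4.0493) = 4.0000 + 1.2065 + 0.15121 + 0.10461 = 5.4623.
⟨E⟩ = Σ EᵢPᵢ = 0.031561 eV.
S/k_B = ln Z + ⟨E⟩/kT = ln(5.4623) + 0.031561/0.068160 = 1.6979 + 0.46304 = 2.16.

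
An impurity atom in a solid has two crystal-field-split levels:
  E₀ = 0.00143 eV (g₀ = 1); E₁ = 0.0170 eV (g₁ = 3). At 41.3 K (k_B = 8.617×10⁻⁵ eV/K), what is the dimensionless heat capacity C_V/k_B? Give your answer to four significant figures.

k_BT = 8.617×10⁻⁵ × 41.3 K = 0.00355882 eV.
Eᵢ/kT = 0.401819, 4.77686.
Z = Σ gᵢe^(−Eᵢ/kT) = 1·e^(−0.401819) + 3·e^(−4.77686) = 0.669102 + 0.0252672 = 0.694369.
⟨E⟩ = 0.00199657 eV, ⟨E²⟩ = 0.0000124868 eV².
C_V/k_B = (⟨E²⟩ − ⟨E⟩²)/(kT)² = (0.0000124868 − 0.00000398629)/0.0000126652 = 0.6712.

0.6712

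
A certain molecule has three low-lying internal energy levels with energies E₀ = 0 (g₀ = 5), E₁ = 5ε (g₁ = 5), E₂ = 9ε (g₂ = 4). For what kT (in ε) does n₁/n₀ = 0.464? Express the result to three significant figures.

n₁/n₀ = (g₁/g₀) exp[−(E₁−E₀)/kT] = 0.464.
⇒ (E₁−E₀)/kT = ln((5/5)/0.464) = ln(2.1552) = 0.76788.
kT = 5ε / 0.76788 = 6.51 ε.

6.51 ε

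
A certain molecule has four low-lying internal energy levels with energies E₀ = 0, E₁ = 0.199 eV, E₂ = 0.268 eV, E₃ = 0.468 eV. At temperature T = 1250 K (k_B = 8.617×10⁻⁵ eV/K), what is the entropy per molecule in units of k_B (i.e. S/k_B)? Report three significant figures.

0.668

k_BT = 8.617×10⁻⁵ × 1250 K = 0.10771 eV.
Eᵢ/kT = 0, 1.8476, 2.4882, 4.3450.
Z = Σ e^(−Eᵢ/kT) = e^(−0) + e^(−1.8476) + e^(−2.4882) + e^(−4.3450) = 1.0000 + 0.15761 + 0.083059 + 0.012972 = 1.2536.
⟨E⟩ = Σ EᵢPᵢ = 0.047619 eV.
S/k_B = ln Z + ⟨E⟩/kT = ln(1.2536) + 0.047619/0.10771 = 0.22602 + 0.44210 = 0.668.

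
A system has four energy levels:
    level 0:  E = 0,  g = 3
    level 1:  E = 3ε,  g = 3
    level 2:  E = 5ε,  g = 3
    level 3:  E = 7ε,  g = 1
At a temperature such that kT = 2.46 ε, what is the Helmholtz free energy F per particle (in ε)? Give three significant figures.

Eᵢ/kT = 0, 1.2195, 2.0325, 2.8455.
Z = Σ gᵢe^(−Eᵢ/kT) = 3·e^(−0) + 3·e^(−1.2195) + 3·e^(−2.0325) + 1·e^(−2.8455) = 3.0000 + 0.88613 + 0.39302 + 0.058105 = 4.3373.
F = −kT ln Z = −2.46 × ln(4.3373) = −2.46 × 1.4673 = -3.61 ε.

-3.61 ε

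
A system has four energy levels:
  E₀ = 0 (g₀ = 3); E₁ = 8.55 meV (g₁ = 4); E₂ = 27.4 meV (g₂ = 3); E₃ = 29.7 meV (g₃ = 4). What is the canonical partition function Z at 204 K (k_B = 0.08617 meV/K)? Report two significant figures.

k_BT = 0.08617 × 204 K = 17.58 meV.
Eᵢ/kT = 0, 0.4863, 1.559, 1.689.
Z = Σ gᵢe^(−Eᵢ/kT) = 3·e^(−0) + 4·e^(−0.4863) + 3·e^(−1.559) + 4·e^(−1.689) = 3.000 + 2.460 + 0.6310 + 0.7388 = 6.830.

Z = 6.8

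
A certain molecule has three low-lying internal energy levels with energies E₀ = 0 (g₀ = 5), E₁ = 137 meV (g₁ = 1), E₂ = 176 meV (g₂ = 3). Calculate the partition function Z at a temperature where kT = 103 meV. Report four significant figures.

Z = 5.808

Eᵢ/kT = 0, 1.33010, 1.70874.
Z = Σ gᵢe^(−Eᵢ/kT) = 5·e^(−0) + 1·e^(−1.33010) + 3·e^(−1.70874) = 5.00000 + 0.264451 + 0.543281 = 5.80773.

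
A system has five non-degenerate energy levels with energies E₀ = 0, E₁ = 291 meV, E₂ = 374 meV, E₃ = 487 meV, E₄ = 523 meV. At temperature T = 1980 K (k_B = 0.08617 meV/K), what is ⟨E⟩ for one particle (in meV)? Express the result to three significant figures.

105 meV

k_BT = 0.08617 × 1980 K = 170.62 meV.
Eᵢ/kT = 0, 1.7055, 2.1920, 2.8543, 3.0653.
Z = Σ e^(−Eᵢ/kT) = e^(−0) + e^(−1.7055) + e^(−2.1920) + e^(−2.8543) + e^(−3.0653) = 1.0000 + 0.18168 + 0.11169 + 0.057596 + 0.046640 = 1.3976.
⟨E⟩ = Σ Eᵢ e^(−Eᵢ/kT) / Z = (0·1.0000 + 291·0.18168 + 374·0.11169 + 487·0.057596 + 523·0.046640) / 1.3976 = 105 meV.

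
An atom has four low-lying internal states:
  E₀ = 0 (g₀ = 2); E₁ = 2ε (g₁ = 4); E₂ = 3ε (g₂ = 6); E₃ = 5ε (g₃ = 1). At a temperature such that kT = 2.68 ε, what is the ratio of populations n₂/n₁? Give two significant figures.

1.0

n₂/n₁ = (g₂/g₁) exp[−(E₂−E₁)/kT] = (6/4) × exp(−(1ε)/(2.68ε)) = (6/4) × exp(-0.3731) = 1.0.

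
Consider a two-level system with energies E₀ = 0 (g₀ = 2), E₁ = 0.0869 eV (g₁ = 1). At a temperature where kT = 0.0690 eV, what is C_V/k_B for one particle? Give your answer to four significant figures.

Eᵢ/kT = 0, 1.25942.
Z = Σ gᵢe^(−Eᵢ/kT) = 2·e^(−0) + 1·e^(−1.25942) = 2.00000 + 0.283819 = 2.28382.
⟨E⟩ = 0.0107994 eV, ⟨E²⟩ = 0.000938467 eV².
C_V/k_B = (⟨E²⟩ − ⟨E⟩²)/(kT)² = (0.000938467 − 0.000116627)/0.00476100 = 0.1726.

0.1726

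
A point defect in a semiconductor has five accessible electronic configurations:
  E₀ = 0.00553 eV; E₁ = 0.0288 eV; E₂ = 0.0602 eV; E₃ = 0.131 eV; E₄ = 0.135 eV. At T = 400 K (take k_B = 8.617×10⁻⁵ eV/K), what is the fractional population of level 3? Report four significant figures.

k_BT = 8.617×10⁻⁵ × 400 K = 0.0344680 eV.
Eᵢ/kT = 0.160439, 0.835558, 1.74655, 3.80063, 3.91668.
Z = Σ e^(−Eᵢ/kT) = e^(−0.160439) + e^(−0.835558) + e^(−1.74655) + e^(−3.80063) + e^(−3.91668) = 0.851770 + 0.433632 + 0.174374 + 0.0223567 + 0.0199071 = 1.50204.
P₃ = e^(−E₃/kT) / Z = 0.0223567/1.50204 = 0.01488.

0.01488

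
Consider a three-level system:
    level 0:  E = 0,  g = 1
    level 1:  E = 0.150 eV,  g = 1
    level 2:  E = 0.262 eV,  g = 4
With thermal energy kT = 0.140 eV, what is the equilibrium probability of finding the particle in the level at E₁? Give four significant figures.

0.1749

Eᵢ/kT = 0, 1.07143, 1.87143.
Z = Σ gᵢe^(−Eᵢ/kT) = 1·e^(−0) + 1·e^(−1.07143) + 4·e^(−1.87143) = 1.00000 + 0.342518 + 0.615614 = 1.95813.
P₁ = g₁ e^(−E₁/kT) / Z = 0.342518/1.95813 = 0.1749.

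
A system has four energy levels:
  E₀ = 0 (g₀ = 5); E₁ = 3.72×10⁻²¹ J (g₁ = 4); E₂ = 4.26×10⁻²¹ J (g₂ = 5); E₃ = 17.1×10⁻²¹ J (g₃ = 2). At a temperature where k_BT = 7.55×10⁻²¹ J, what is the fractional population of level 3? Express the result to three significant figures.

0.0198

Eᵢ/kT = 0, 0.49272, 0.56424, 2.2649.
Z = Σ gᵢe^(−Eᵢ/kT) = 5·e^(−0) + 4·e^(−0.49272) + 5·e^(−0.56424) + 2·e^(−2.2649) = 5.0000 + 2.4438 + 2.8440 + 0.20768 = 10.495.
P₃ = g₃ e^(−E₃/kT) / Z = 0.20768/10.495 = 0.0198.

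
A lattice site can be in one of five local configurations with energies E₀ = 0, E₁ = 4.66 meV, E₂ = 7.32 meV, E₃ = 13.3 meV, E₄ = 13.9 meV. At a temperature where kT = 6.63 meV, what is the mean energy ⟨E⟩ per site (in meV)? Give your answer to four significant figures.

3.950 meV

Eᵢ/kT = 0, 0.702866, 1.10407, 2.00603, 2.09653.
Z = Σ e^(−Eᵢ/kT) = e^(−0) + e^(−0.702866) + e^(−1.10407) + e^(−2.00603) + e^(−2.09653) = 1.00000 + 0.495164 + 0.331519 + 0.134522 + 0.122882 = 2.08409.
⟨E⟩ = Σ Eᵢ e^(−Eᵢ/kT) / Z = (0·1.00000 + 4.66·0.495164 + 7.32·0.331519 + 13.3·0.134522 + 13.9·0.122882) / 2.08409 = 3.950 meV.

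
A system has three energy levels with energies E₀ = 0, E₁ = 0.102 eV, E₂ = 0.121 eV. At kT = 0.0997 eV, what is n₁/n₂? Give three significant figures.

1.21

n₁/n₂ = exp[−(E₁−E₂)/kT] = exp(−(-0.019 eV)/(0.0997 eV)) = exp(0.19057) = 1.21.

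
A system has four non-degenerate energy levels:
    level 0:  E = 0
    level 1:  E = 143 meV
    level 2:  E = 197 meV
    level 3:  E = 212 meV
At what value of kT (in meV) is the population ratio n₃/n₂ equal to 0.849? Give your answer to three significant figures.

91.6 meV

n₃/n₂ = exp[−(E₃−E₂)/kT] = 0.849.
⇒ (E₃−E₂)/kT = ln(1/0.849) = ln(1.1779) = 0.16373.
kT = 15 meV / 0.16373 = 91.6 meV.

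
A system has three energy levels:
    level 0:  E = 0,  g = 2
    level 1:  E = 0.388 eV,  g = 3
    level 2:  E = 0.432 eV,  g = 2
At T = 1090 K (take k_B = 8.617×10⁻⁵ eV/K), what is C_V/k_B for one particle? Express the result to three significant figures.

0.584

k_BT = 8.617×10⁻⁵ × 1090 K = 0.093925 eV.
Eᵢ/kT = 0, 4.1310, 4.5994.
Z = Σ gᵢe^(−Eᵢ/kT) = 2·e^(−0) + 3·e^(−4.1310) + 2·e^(−4.5994) = 2.0000 + 0.048200 + 0.020116 = 2.0683.
⟨E⟩ = 0.013244 eV, ⟨E²⟩ = 0.0053234 eV².
C_V/k_B = (⟨E²⟩ − ⟨E⟩²)/(kT)² = (0.0053234 − 0.00017540)/0.0088219 = 0.584.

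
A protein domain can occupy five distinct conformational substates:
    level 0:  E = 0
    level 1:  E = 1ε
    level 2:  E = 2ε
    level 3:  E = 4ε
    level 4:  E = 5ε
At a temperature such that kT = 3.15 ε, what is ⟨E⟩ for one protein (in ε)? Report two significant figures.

Eᵢ/kT = 0, 0.3175, 0.6349, 1.270, 1.587.
Z = Σ e^(−Eᵢ/kT) = e^(−0) + e^(−0.3175) + e^(−0.6349) + e^(−1.270) + e^(−1.587) = 1.000 + 0.7280 + 0.5300 + 0.2808 + 0.2045 = 2.743.
⟨E⟩ = Σ Eᵢ e^(−Eᵢ/kT) / Z = (0·1.000 + 1·0.7280 + 2·0.5300 + 4·0.2808 + 5·0.2045) / 2.743 = 1.4 ε.

1.4 ε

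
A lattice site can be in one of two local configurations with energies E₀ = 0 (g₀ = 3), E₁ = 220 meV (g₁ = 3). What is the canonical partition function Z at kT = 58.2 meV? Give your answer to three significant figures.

Eᵢ/kT = 0, 3.7801.
Z = Σ gᵢe^(−Eᵢ/kT) = 3·e^(−0) + 3·e^(−3.7801) = 3.0000 + 0.068461 = 3.0685.

Z = 3.07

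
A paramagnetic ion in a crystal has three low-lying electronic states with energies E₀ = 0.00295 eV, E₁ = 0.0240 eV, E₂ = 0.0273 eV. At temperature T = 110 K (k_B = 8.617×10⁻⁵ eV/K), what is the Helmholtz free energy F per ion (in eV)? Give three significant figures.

k_BT = 8.617×10⁻⁵ × 110 K = 0.0094787 eV.
Eᵢ/kT = 0.31122, 2.5320, 2.8801.
Z = Σ e^(−Eᵢ/kT) = e^(−0.31122) + e^(−2.5320) + e^(−2.8801) = 0.73255 + 0.079500 + 0.056129 = 0.86818.
F = −kT ln Z = −0.0094787 × ln(0.86818) = −0.0094787 × -0.14136 = 0.00134 eV.

0.00134 eV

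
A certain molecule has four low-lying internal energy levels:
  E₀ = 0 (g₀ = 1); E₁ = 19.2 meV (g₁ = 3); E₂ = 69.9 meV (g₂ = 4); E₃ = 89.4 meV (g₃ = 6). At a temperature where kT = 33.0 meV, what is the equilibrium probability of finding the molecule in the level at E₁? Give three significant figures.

0.471

Eᵢ/kT = 0, 0.58182, 2.1182, 2.7091.
Z = Σ gᵢe^(−Eᵢ/kT) = 1·e^(−0) + 3·e^(−0.58182) + 4·e^(−2.1182) + 6·e^(−2.7091) = 1.0000 + 1.6766 + 0.48099 + 0.39958 = 3.5572.
P₁ = g₁ e^(−E₁/kT) / Z = 1.6766/3.5572 = 0.471.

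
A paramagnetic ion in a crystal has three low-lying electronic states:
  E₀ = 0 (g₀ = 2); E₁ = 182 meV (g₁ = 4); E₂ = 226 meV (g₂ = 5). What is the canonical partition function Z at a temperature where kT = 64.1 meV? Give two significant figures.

Z = 2.4

Eᵢ/kT = 0, 2.839, 3.526.
Z = Σ gᵢe^(−Eᵢ/kT) = 2·e^(−0) + 4·e^(−2.839) + 5·e^(−3.526) = 2.000 + 0.2339 + 0.1471 = 2.381.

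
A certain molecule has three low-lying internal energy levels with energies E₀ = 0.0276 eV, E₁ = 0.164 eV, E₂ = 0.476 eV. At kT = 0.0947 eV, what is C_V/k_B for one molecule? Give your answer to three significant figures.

0.458

Eᵢ/kT = 0.29145, 1.7318, 5.0264.
Z = Σ e^(−Eᵢ/kT) = e^(−0.29145) + e^(−1.7318) + e^(−5.0264) = 0.74718 + 0.17697 + 0.0065624 = 0.93071.
⟨E⟩ = 0.056698 eV, ⟨E²⟩ = 0.0073233 eV².
C_V/k_B = (⟨E²⟩ − ⟨E⟩²)/(kT)² = (0.0073233 − 0.0032147)/0.0089681 = 0.458.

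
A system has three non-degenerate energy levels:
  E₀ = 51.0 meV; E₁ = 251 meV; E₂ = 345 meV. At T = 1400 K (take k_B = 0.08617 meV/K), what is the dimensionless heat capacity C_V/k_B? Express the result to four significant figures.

0.6448

k_BT = 0.08617 × 1400 K = 120.638 meV.
Eᵢ/kT = 0.422752, 2.08060, 2.85980.
Z = Σ e^(−Eᵢ/kT) = e^(−0.422752) + e^(−2.08060) + e^(−2.85980) = 0.655241 + 0.124855 + 0.0572802 = 0.837376.
⟨E⟩ = 100.931 meV, ⟨E²⟩ = 19570.7 meV².
C_V/k_B = (⟨E²⟩ − ⟨E⟩²)/(kT)² = (19570.7 − 10187.1)/14553.5 = 0.6448.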